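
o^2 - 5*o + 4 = (o - 4)*(o - 1)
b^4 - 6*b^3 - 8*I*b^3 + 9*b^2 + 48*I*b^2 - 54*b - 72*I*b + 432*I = (b - 6)*(b - 8*I)*(b - 3*I)*(b + 3*I)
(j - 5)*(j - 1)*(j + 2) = j^3 - 4*j^2 - 7*j + 10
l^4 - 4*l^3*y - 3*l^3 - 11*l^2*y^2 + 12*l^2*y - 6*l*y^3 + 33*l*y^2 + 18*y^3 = (l - 3)*(l - 6*y)*(l + y)^2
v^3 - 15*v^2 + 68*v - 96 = (v - 8)*(v - 4)*(v - 3)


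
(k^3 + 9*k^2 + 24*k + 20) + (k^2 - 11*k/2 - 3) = k^3 + 10*k^2 + 37*k/2 + 17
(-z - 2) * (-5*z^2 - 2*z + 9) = 5*z^3 + 12*z^2 - 5*z - 18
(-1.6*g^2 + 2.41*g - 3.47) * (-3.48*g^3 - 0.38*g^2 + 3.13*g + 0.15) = 5.568*g^5 - 7.7788*g^4 + 6.1518*g^3 + 8.6219*g^2 - 10.4996*g - 0.5205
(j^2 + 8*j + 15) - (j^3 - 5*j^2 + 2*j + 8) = -j^3 + 6*j^2 + 6*j + 7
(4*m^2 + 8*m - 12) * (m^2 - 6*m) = 4*m^4 - 16*m^3 - 60*m^2 + 72*m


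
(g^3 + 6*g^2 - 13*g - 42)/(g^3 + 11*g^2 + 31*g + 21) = (g^2 - g - 6)/(g^2 + 4*g + 3)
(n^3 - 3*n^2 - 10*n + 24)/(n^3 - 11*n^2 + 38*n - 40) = (n + 3)/(n - 5)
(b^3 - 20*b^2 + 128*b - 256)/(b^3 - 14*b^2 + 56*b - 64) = (b - 8)/(b - 2)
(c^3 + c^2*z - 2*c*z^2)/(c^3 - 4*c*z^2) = (-c + z)/(-c + 2*z)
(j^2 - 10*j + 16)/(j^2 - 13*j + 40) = (j - 2)/(j - 5)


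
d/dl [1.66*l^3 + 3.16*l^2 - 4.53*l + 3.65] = 4.98*l^2 + 6.32*l - 4.53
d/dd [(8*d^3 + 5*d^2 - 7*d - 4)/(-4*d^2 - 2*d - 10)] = (-16*d^4 - 16*d^3 - 139*d^2 - 66*d + 31)/(2*(4*d^4 + 4*d^3 + 21*d^2 + 10*d + 25))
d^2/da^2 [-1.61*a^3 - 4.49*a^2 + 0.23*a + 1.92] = -9.66*a - 8.98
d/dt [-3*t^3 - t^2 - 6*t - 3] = -9*t^2 - 2*t - 6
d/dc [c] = 1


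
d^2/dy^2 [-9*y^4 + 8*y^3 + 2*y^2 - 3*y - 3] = -108*y^2 + 48*y + 4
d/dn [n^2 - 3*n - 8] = 2*n - 3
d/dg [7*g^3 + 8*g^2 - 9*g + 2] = 21*g^2 + 16*g - 9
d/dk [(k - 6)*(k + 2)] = 2*k - 4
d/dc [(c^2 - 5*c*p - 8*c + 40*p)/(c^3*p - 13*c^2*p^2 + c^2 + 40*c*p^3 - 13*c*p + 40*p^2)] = (-c^2*p + 16*c*p - 64*p^2 - 8*p + 8)/(c^4*p^2 - 16*c^3*p^3 + 2*c^3*p + 64*c^2*p^4 - 32*c^2*p^2 + c^2 + 128*c*p^3 - 16*c*p + 64*p^2)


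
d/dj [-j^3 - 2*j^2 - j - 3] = -3*j^2 - 4*j - 1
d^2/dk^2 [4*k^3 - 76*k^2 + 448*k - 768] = 24*k - 152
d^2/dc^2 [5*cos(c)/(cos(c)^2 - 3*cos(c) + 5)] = (15*(1 - cos(c)^2)^2 + 5*cos(c)^5 - 160*cos(c)^3 + 105*cos(c)^2 + 275*cos(c) - 165)/(-cos(c)^2 + 3*cos(c) - 5)^3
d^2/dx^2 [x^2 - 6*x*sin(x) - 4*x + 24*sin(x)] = 6*x*sin(x) - 24*sin(x) - 12*cos(x) + 2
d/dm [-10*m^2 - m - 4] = -20*m - 1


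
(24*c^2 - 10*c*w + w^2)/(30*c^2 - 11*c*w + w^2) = (-4*c + w)/(-5*c + w)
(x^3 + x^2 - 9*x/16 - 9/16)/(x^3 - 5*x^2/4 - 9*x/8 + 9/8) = (4*x + 3)/(2*(2*x - 3))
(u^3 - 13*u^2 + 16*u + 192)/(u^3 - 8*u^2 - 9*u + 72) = (u - 8)/(u - 3)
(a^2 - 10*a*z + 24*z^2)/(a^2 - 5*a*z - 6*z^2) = (a - 4*z)/(a + z)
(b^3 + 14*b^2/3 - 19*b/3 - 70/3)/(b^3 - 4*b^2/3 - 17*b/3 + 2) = (3*b^2 + 8*b - 35)/(3*b^2 - 10*b + 3)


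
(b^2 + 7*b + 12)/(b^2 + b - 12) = (b + 3)/(b - 3)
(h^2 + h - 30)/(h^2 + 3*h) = (h^2 + h - 30)/(h*(h + 3))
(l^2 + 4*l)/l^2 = (l + 4)/l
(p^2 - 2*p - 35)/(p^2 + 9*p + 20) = (p - 7)/(p + 4)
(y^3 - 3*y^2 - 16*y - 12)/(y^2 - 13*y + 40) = (y^3 - 3*y^2 - 16*y - 12)/(y^2 - 13*y + 40)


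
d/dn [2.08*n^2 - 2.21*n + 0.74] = 4.16*n - 2.21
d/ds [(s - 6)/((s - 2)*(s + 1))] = (-s^2 + 12*s - 8)/(s^4 - 2*s^3 - 3*s^2 + 4*s + 4)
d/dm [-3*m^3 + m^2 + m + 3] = -9*m^2 + 2*m + 1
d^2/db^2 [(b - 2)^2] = 2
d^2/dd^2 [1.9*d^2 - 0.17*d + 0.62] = 3.80000000000000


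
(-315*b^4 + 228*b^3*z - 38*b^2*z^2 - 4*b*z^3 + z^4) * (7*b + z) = -2205*b^5 + 1281*b^4*z - 38*b^3*z^2 - 66*b^2*z^3 + 3*b*z^4 + z^5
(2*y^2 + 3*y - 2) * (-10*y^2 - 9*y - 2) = -20*y^4 - 48*y^3 - 11*y^2 + 12*y + 4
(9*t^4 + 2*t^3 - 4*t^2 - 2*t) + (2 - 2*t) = 9*t^4 + 2*t^3 - 4*t^2 - 4*t + 2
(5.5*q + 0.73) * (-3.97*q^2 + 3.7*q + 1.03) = -21.835*q^3 + 17.4519*q^2 + 8.366*q + 0.7519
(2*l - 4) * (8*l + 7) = 16*l^2 - 18*l - 28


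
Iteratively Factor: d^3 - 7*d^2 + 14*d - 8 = (d - 1)*(d^2 - 6*d + 8) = (d - 4)*(d - 1)*(d - 2)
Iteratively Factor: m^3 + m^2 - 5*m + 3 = (m - 1)*(m^2 + 2*m - 3) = (m - 1)^2*(m + 3)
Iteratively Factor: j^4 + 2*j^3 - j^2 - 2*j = (j)*(j^3 + 2*j^2 - j - 2) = j*(j + 1)*(j^2 + j - 2) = j*(j - 1)*(j + 1)*(j + 2)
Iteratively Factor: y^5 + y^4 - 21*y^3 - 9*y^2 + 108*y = (y + 4)*(y^4 - 3*y^3 - 9*y^2 + 27*y) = (y - 3)*(y + 4)*(y^3 - 9*y) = (y - 3)^2*(y + 4)*(y^2 + 3*y) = y*(y - 3)^2*(y + 4)*(y + 3)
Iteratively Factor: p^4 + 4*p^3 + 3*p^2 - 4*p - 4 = (p + 2)*(p^3 + 2*p^2 - p - 2) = (p + 1)*(p + 2)*(p^2 + p - 2) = (p - 1)*(p + 1)*(p + 2)*(p + 2)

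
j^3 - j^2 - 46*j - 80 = (j - 8)*(j + 2)*(j + 5)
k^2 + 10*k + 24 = (k + 4)*(k + 6)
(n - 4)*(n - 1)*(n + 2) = n^3 - 3*n^2 - 6*n + 8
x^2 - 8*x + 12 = (x - 6)*(x - 2)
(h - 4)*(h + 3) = h^2 - h - 12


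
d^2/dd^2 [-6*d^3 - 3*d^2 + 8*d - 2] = -36*d - 6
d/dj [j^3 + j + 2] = 3*j^2 + 1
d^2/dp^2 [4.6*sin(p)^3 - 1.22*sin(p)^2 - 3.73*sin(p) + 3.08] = 0.280000000000001*sin(p) + 10.35*sin(3*p) - 2.44*cos(2*p)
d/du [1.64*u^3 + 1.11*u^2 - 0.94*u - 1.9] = 4.92*u^2 + 2.22*u - 0.94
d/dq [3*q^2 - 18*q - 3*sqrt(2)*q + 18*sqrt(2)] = 6*q - 18 - 3*sqrt(2)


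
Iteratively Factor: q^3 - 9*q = (q)*(q^2 - 9) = q*(q - 3)*(q + 3)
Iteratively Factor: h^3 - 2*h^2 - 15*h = (h)*(h^2 - 2*h - 15) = h*(h + 3)*(h - 5)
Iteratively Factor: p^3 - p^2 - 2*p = (p)*(p^2 - p - 2) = p*(p - 2)*(p + 1)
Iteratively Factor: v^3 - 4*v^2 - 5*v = (v - 5)*(v^2 + v) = v*(v - 5)*(v + 1)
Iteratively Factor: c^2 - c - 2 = (c - 2)*(c + 1)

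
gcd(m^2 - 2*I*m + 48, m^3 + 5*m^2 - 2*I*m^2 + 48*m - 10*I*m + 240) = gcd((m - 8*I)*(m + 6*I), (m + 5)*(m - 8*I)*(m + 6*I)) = m^2 - 2*I*m + 48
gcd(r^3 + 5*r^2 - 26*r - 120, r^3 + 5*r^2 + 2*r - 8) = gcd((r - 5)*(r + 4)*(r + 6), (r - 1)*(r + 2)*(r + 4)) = r + 4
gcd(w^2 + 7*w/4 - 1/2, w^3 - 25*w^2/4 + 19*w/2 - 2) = w - 1/4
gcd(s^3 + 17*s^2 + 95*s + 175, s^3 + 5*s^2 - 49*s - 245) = s^2 + 12*s + 35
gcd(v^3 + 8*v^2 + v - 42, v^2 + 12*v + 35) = v + 7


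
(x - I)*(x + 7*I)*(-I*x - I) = -I*x^3 + 6*x^2 - I*x^2 + 6*x - 7*I*x - 7*I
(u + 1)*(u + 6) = u^2 + 7*u + 6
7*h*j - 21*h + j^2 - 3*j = (7*h + j)*(j - 3)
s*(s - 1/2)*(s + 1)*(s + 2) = s^4 + 5*s^3/2 + s^2/2 - s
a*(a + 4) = a^2 + 4*a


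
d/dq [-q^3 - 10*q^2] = q*(-3*q - 20)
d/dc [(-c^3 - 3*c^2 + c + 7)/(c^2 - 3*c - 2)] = (-c^4 + 6*c^3 + 14*c^2 - 2*c + 19)/(c^4 - 6*c^3 + 5*c^2 + 12*c + 4)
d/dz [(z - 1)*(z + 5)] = 2*z + 4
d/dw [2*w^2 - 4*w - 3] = 4*w - 4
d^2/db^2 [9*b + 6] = 0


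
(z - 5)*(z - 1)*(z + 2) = z^3 - 4*z^2 - 7*z + 10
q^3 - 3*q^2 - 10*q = q*(q - 5)*(q + 2)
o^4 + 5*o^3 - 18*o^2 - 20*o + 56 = (o - 2)^2*(o + 2)*(o + 7)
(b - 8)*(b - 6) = b^2 - 14*b + 48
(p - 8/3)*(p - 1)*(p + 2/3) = p^3 - 3*p^2 + 2*p/9 + 16/9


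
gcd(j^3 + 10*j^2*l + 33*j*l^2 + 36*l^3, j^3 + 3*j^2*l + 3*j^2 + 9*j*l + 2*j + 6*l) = j + 3*l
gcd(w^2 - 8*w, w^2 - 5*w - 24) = w - 8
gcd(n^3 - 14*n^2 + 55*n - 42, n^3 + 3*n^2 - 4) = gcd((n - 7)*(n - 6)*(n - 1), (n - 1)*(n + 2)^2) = n - 1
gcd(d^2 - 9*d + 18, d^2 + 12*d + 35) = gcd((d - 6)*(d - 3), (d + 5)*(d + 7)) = 1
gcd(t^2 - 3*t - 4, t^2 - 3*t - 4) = t^2 - 3*t - 4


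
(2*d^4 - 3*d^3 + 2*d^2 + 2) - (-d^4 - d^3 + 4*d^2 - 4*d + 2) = 3*d^4 - 2*d^3 - 2*d^2 + 4*d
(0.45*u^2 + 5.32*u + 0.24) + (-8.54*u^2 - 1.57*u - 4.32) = -8.09*u^2 + 3.75*u - 4.08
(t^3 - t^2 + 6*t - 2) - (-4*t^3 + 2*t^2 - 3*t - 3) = 5*t^3 - 3*t^2 + 9*t + 1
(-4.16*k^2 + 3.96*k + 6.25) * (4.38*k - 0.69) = -18.2208*k^3 + 20.2152*k^2 + 24.6426*k - 4.3125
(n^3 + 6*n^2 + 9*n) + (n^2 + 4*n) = n^3 + 7*n^2 + 13*n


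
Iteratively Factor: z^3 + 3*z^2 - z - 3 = (z + 3)*(z^2 - 1) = (z + 1)*(z + 3)*(z - 1)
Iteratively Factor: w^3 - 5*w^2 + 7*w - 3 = (w - 1)*(w^2 - 4*w + 3) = (w - 1)^2*(w - 3)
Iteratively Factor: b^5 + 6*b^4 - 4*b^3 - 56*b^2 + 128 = (b + 2)*(b^4 + 4*b^3 - 12*b^2 - 32*b + 64) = (b + 2)*(b + 4)*(b^3 - 12*b + 16) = (b - 2)*(b + 2)*(b + 4)*(b^2 + 2*b - 8) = (b - 2)^2*(b + 2)*(b + 4)*(b + 4)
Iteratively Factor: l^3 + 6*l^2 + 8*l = (l)*(l^2 + 6*l + 8) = l*(l + 2)*(l + 4)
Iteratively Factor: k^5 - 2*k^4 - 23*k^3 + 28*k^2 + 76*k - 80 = (k - 2)*(k^4 - 23*k^2 - 18*k + 40) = (k - 2)*(k + 2)*(k^3 - 2*k^2 - 19*k + 20) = (k - 5)*(k - 2)*(k + 2)*(k^2 + 3*k - 4) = (k - 5)*(k - 2)*(k + 2)*(k + 4)*(k - 1)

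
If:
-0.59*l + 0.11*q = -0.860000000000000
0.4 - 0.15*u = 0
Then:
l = 0.186440677966102*q + 1.45762711864407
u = 2.67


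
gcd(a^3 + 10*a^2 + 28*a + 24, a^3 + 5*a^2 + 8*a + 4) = a^2 + 4*a + 4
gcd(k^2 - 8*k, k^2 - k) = k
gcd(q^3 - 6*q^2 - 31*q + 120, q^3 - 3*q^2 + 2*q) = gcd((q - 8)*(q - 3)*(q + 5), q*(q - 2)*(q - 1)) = 1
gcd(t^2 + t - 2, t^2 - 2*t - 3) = 1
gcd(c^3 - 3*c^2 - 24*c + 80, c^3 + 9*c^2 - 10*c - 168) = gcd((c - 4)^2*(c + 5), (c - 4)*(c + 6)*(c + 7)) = c - 4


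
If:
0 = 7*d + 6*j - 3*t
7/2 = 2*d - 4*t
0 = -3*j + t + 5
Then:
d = -87/52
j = 57/52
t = -89/52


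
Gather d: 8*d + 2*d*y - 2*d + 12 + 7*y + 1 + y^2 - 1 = d*(2*y + 6) + y^2 + 7*y + 12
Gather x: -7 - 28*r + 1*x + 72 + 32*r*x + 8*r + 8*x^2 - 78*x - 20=-20*r + 8*x^2 + x*(32*r - 77) + 45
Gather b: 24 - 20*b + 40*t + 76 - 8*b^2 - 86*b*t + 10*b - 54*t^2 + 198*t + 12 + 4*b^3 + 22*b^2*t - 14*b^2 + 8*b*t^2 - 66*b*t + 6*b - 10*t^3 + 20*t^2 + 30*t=4*b^3 + b^2*(22*t - 22) + b*(8*t^2 - 152*t - 4) - 10*t^3 - 34*t^2 + 268*t + 112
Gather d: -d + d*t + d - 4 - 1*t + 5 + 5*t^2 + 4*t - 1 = d*t + 5*t^2 + 3*t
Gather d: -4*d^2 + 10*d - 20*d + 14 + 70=-4*d^2 - 10*d + 84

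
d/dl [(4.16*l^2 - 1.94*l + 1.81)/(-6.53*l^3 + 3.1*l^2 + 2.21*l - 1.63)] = (27.1648*l^4 - 25.3364*l^3 + 50.6655*l^2 - 24.7836*l - 0.8379)/(42.6409*l^6 - 40.486*l^5 - 19.2526*l^4 + 34.9898*l^3 - 5.2219*l^2 - 7.2046*l + 2.6569)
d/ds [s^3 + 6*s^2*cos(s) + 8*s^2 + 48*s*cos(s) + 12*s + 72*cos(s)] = -6*s^2*sin(s) + 3*s^2 - 48*s*sin(s) + 12*s*cos(s) + 16*s - 72*sin(s) + 48*cos(s) + 12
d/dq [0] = 0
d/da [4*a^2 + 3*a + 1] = 8*a + 3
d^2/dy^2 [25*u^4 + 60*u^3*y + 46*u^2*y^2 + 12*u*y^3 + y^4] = 92*u^2 + 72*u*y + 12*y^2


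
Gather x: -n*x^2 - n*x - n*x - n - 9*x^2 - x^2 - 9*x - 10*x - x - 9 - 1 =-n + x^2*(-n - 10) + x*(-2*n - 20) - 10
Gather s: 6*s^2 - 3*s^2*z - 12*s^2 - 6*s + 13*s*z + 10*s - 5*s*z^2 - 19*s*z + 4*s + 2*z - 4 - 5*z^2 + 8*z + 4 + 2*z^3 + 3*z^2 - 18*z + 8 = s^2*(-3*z - 6) + s*(-5*z^2 - 6*z + 8) + 2*z^3 - 2*z^2 - 8*z + 8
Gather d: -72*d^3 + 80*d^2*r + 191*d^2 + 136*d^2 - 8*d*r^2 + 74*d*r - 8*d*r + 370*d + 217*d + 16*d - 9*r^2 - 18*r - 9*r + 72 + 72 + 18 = -72*d^3 + d^2*(80*r + 327) + d*(-8*r^2 + 66*r + 603) - 9*r^2 - 27*r + 162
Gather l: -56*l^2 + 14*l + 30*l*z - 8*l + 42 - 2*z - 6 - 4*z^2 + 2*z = -56*l^2 + l*(30*z + 6) - 4*z^2 + 36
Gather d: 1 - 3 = -2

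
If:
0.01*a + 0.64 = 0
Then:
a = -64.00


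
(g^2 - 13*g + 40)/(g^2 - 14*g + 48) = (g - 5)/(g - 6)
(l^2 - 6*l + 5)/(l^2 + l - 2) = (l - 5)/(l + 2)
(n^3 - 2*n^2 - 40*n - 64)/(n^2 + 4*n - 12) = (n^3 - 2*n^2 - 40*n - 64)/(n^2 + 4*n - 12)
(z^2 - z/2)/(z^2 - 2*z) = (z - 1/2)/(z - 2)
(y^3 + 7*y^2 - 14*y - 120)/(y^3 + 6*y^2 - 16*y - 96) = (y + 5)/(y + 4)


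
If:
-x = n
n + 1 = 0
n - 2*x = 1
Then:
No Solution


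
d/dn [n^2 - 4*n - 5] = 2*n - 4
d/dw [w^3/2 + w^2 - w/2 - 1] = 3*w^2/2 + 2*w - 1/2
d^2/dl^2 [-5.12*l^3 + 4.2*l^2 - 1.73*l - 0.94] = 8.4 - 30.72*l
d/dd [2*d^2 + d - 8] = 4*d + 1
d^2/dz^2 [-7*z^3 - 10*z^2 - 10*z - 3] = -42*z - 20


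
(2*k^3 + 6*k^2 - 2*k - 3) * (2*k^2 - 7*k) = 4*k^5 - 2*k^4 - 46*k^3 + 8*k^2 + 21*k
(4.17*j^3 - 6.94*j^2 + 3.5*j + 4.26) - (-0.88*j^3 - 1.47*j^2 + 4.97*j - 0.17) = 5.05*j^3 - 5.47*j^2 - 1.47*j + 4.43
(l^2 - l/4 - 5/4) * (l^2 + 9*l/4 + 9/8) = l^4 + 2*l^3 - 11*l^2/16 - 99*l/32 - 45/32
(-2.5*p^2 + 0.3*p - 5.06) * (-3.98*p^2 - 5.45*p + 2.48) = 9.95*p^4 + 12.431*p^3 + 12.3038*p^2 + 28.321*p - 12.5488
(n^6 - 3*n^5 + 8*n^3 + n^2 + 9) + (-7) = n^6 - 3*n^5 + 8*n^3 + n^2 + 2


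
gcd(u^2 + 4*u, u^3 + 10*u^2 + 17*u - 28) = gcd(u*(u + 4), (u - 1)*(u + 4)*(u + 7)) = u + 4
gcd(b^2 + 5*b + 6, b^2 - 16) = 1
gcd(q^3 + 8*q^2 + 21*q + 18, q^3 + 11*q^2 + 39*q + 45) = q^2 + 6*q + 9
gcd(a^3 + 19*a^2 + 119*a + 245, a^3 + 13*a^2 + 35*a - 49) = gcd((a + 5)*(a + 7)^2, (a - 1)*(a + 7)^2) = a^2 + 14*a + 49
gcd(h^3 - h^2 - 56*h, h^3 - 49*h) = h^2 + 7*h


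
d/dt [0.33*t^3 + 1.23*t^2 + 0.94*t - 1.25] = 0.99*t^2 + 2.46*t + 0.94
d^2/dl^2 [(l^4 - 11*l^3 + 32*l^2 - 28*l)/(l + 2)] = 2*(3*l^4 + 5*l^3 - 42*l^2 - 132*l + 184)/(l^3 + 6*l^2 + 12*l + 8)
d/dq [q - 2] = 1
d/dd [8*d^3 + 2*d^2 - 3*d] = 24*d^2 + 4*d - 3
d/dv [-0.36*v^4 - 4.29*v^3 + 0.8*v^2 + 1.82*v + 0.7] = -1.44*v^3 - 12.87*v^2 + 1.6*v + 1.82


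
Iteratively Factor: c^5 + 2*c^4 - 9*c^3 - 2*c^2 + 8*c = (c - 1)*(c^4 + 3*c^3 - 6*c^2 - 8*c) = (c - 1)*(c + 1)*(c^3 + 2*c^2 - 8*c) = c*(c - 1)*(c + 1)*(c^2 + 2*c - 8) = c*(c - 1)*(c + 1)*(c + 4)*(c - 2)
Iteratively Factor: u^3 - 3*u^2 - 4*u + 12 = (u - 2)*(u^2 - u - 6) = (u - 3)*(u - 2)*(u + 2)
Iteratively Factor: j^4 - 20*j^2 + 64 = (j - 2)*(j^3 + 2*j^2 - 16*j - 32) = (j - 4)*(j - 2)*(j^2 + 6*j + 8) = (j - 4)*(j - 2)*(j + 4)*(j + 2)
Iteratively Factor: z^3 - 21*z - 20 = (z + 4)*(z^2 - 4*z - 5) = (z - 5)*(z + 4)*(z + 1)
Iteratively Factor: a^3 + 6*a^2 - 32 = (a - 2)*(a^2 + 8*a + 16) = (a - 2)*(a + 4)*(a + 4)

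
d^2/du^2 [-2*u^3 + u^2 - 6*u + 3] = 2 - 12*u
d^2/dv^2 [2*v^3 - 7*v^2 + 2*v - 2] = 12*v - 14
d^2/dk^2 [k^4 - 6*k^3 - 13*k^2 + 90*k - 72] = 12*k^2 - 36*k - 26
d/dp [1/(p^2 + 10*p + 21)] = 2*(-p - 5)/(p^2 + 10*p + 21)^2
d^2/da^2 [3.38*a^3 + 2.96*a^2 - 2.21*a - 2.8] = 20.28*a + 5.92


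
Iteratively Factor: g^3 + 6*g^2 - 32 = (g + 4)*(g^2 + 2*g - 8) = (g + 4)^2*(g - 2)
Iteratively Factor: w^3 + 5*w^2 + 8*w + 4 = (w + 2)*(w^2 + 3*w + 2) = (w + 2)^2*(w + 1)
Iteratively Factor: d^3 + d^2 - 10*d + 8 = (d + 4)*(d^2 - 3*d + 2) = (d - 1)*(d + 4)*(d - 2)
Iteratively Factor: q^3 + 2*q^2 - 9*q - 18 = (q - 3)*(q^2 + 5*q + 6) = (q - 3)*(q + 3)*(q + 2)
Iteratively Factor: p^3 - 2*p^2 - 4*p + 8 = (p + 2)*(p^2 - 4*p + 4) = (p - 2)*(p + 2)*(p - 2)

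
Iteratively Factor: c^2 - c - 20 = (c + 4)*(c - 5)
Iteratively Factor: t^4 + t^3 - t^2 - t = (t - 1)*(t^3 + 2*t^2 + t) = t*(t - 1)*(t^2 + 2*t + 1) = t*(t - 1)*(t + 1)*(t + 1)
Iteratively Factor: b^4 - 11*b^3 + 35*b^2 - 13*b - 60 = (b - 5)*(b^3 - 6*b^2 + 5*b + 12) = (b - 5)*(b + 1)*(b^2 - 7*b + 12) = (b - 5)*(b - 3)*(b + 1)*(b - 4)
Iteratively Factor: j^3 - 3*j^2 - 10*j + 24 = (j + 3)*(j^2 - 6*j + 8) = (j - 4)*(j + 3)*(j - 2)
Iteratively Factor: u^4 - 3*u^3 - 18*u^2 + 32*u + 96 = (u - 4)*(u^3 + u^2 - 14*u - 24) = (u - 4)*(u + 2)*(u^2 - u - 12) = (u - 4)^2*(u + 2)*(u + 3)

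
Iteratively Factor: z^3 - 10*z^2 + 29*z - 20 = (z - 5)*(z^2 - 5*z + 4) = (z - 5)*(z - 4)*(z - 1)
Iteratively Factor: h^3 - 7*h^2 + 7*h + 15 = (h - 5)*(h^2 - 2*h - 3) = (h - 5)*(h - 3)*(h + 1)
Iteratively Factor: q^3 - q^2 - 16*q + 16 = (q + 4)*(q^2 - 5*q + 4) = (q - 4)*(q + 4)*(q - 1)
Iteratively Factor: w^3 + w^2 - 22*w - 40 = (w + 4)*(w^2 - 3*w - 10) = (w + 2)*(w + 4)*(w - 5)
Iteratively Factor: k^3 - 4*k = (k + 2)*(k^2 - 2*k) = (k - 2)*(k + 2)*(k)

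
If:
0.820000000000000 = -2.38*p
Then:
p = -0.34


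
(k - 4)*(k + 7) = k^2 + 3*k - 28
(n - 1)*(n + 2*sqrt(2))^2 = n^3 - n^2 + 4*sqrt(2)*n^2 - 4*sqrt(2)*n + 8*n - 8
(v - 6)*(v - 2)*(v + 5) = v^3 - 3*v^2 - 28*v + 60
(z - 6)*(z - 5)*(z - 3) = z^3 - 14*z^2 + 63*z - 90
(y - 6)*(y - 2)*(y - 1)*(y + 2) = y^4 - 7*y^3 + 2*y^2 + 28*y - 24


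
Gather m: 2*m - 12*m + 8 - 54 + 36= -10*m - 10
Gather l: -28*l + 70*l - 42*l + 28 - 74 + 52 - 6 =0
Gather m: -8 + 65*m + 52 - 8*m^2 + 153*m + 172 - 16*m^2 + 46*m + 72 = -24*m^2 + 264*m + 288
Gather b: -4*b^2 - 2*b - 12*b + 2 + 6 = -4*b^2 - 14*b + 8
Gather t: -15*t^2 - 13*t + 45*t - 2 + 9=-15*t^2 + 32*t + 7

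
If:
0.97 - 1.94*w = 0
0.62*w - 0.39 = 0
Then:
No Solution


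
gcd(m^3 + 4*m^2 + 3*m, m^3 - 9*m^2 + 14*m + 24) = m + 1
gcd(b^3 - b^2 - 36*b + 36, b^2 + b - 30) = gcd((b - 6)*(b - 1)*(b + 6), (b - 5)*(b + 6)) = b + 6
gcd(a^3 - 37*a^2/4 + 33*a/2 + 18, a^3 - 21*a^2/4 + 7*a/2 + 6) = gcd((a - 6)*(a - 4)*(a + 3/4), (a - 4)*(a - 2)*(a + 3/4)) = a^2 - 13*a/4 - 3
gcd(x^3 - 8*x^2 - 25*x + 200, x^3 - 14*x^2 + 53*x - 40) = x^2 - 13*x + 40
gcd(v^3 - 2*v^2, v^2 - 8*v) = v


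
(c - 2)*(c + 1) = c^2 - c - 2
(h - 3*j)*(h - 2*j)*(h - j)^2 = h^4 - 7*h^3*j + 17*h^2*j^2 - 17*h*j^3 + 6*j^4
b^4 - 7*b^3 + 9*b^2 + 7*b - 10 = (b - 5)*(b - 2)*(b - 1)*(b + 1)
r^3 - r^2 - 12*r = r*(r - 4)*(r + 3)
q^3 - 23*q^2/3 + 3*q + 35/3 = (q - 7)*(q - 5/3)*(q + 1)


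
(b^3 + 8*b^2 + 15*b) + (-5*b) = b^3 + 8*b^2 + 10*b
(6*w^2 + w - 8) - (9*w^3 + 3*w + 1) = -9*w^3 + 6*w^2 - 2*w - 9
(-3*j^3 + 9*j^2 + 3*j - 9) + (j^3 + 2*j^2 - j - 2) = -2*j^3 + 11*j^2 + 2*j - 11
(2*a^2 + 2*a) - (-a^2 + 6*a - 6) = 3*a^2 - 4*a + 6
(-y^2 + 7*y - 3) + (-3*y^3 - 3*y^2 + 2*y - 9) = -3*y^3 - 4*y^2 + 9*y - 12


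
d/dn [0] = 0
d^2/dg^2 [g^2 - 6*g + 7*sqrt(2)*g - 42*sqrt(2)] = 2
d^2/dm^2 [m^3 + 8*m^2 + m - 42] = 6*m + 16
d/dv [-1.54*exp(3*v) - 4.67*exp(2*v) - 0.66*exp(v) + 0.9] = (-4.62*exp(2*v) - 9.34*exp(v) - 0.66)*exp(v)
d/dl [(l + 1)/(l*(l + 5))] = (-l^2 - 2*l - 5)/(l^2*(l^2 + 10*l + 25))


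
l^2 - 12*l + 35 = (l - 7)*(l - 5)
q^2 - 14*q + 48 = (q - 8)*(q - 6)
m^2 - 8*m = m*(m - 8)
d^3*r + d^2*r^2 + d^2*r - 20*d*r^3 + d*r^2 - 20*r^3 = (d - 4*r)*(d + 5*r)*(d*r + r)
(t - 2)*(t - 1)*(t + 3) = t^3 - 7*t + 6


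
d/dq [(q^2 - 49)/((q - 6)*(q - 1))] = (-7*q^2 + 110*q - 343)/(q^4 - 14*q^3 + 61*q^2 - 84*q + 36)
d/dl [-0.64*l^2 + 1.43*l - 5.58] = 1.43 - 1.28*l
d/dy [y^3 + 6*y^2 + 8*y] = 3*y^2 + 12*y + 8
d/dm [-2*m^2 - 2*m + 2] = -4*m - 2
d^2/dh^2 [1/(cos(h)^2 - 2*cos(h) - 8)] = (8*sin(h)^4 - 76*sin(h)^2 - 17*cos(h) - 3*cos(3*h) + 20)/(2*(sin(h)^2 + 2*cos(h) + 7)^3)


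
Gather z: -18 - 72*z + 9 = -72*z - 9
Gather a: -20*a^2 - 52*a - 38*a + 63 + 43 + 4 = -20*a^2 - 90*a + 110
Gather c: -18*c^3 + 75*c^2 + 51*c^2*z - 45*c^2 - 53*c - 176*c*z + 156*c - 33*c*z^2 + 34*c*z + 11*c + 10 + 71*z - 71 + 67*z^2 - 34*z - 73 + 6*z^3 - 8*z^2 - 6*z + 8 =-18*c^3 + c^2*(51*z + 30) + c*(-33*z^2 - 142*z + 114) + 6*z^3 + 59*z^2 + 31*z - 126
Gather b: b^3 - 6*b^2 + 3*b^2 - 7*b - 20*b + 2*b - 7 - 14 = b^3 - 3*b^2 - 25*b - 21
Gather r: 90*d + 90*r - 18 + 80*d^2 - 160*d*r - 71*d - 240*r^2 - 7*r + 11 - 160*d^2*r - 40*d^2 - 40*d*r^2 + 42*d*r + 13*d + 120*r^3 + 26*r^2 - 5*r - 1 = 40*d^2 + 32*d + 120*r^3 + r^2*(-40*d - 214) + r*(-160*d^2 - 118*d + 78) - 8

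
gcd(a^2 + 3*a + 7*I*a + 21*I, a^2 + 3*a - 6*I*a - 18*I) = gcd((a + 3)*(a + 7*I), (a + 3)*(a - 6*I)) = a + 3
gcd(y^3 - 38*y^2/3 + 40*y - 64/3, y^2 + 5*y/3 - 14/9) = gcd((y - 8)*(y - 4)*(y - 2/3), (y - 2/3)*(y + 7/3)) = y - 2/3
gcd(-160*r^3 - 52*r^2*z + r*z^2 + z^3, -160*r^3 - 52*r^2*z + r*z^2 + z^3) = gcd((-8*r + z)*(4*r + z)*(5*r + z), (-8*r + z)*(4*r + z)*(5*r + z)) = -160*r^3 - 52*r^2*z + r*z^2 + z^3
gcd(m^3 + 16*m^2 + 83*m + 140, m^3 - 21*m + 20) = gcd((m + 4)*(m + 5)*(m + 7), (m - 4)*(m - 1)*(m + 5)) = m + 5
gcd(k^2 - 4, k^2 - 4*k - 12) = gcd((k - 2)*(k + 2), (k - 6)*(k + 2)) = k + 2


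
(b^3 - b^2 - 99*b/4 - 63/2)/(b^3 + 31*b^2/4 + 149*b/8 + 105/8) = 2*(2*b^2 - 9*b - 18)/(4*b^2 + 17*b + 15)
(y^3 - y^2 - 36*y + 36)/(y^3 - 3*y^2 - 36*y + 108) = (y - 1)/(y - 3)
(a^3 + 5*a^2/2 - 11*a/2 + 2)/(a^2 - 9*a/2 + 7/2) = (2*a^2 + 7*a - 4)/(2*a - 7)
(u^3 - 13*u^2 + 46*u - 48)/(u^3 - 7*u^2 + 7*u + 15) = (u^2 - 10*u + 16)/(u^2 - 4*u - 5)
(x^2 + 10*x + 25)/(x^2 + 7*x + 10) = (x + 5)/(x + 2)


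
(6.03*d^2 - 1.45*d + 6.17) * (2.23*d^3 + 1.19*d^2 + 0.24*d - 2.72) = 13.4469*d^5 + 3.9422*d^4 + 13.4808*d^3 - 9.4073*d^2 + 5.4248*d - 16.7824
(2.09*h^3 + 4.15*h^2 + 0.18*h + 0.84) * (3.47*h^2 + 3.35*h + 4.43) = 7.2523*h^5 + 21.402*h^4 + 23.7858*h^3 + 21.9023*h^2 + 3.6114*h + 3.7212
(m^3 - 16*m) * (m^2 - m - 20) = m^5 - m^4 - 36*m^3 + 16*m^2 + 320*m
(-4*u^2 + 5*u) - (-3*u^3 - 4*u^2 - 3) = 3*u^3 + 5*u + 3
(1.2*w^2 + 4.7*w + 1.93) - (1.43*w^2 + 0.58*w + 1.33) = -0.23*w^2 + 4.12*w + 0.6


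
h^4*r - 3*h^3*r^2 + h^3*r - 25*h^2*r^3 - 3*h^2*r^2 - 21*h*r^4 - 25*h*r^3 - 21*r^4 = (h - 7*r)*(h + r)*(h + 3*r)*(h*r + r)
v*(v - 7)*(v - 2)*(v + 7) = v^4 - 2*v^3 - 49*v^2 + 98*v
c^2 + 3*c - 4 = (c - 1)*(c + 4)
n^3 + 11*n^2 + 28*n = n*(n + 4)*(n + 7)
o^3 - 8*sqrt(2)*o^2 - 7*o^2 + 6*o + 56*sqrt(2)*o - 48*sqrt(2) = (o - 6)*(o - 1)*(o - 8*sqrt(2))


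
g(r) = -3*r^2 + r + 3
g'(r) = 1 - 6*r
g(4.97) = -66.13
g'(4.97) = -28.82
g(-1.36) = -3.91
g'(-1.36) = 9.16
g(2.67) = -15.72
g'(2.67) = -15.02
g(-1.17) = -2.28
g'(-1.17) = 8.02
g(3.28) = -26.00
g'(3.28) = -18.68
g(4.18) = -45.24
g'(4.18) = -24.08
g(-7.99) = -196.51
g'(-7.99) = 48.94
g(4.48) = -52.73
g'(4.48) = -25.88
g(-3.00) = -27.00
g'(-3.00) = 19.00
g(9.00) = -231.00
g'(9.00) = -53.00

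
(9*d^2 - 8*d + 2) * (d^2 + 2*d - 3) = 9*d^4 + 10*d^3 - 41*d^2 + 28*d - 6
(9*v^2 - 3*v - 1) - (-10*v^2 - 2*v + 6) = 19*v^2 - v - 7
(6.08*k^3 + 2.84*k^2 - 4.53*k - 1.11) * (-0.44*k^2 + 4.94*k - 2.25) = -2.6752*k^5 + 28.7856*k^4 + 2.3428*k^3 - 28.2798*k^2 + 4.7091*k + 2.4975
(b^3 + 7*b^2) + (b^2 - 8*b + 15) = b^3 + 8*b^2 - 8*b + 15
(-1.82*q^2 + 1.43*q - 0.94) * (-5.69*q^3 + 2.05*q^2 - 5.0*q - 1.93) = 10.3558*q^5 - 11.8677*q^4 + 17.3801*q^3 - 5.5644*q^2 + 1.9401*q + 1.8142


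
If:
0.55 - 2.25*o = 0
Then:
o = 0.24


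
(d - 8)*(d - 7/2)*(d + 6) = d^3 - 11*d^2/2 - 41*d + 168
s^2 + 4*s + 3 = (s + 1)*(s + 3)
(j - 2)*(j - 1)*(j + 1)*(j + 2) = j^4 - 5*j^2 + 4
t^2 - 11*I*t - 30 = (t - 6*I)*(t - 5*I)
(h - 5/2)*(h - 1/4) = h^2 - 11*h/4 + 5/8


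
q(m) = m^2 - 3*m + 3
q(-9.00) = 111.00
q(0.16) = 2.55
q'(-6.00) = -15.00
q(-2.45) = 16.35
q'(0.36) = -2.28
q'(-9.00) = -21.00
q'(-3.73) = -10.46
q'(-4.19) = -11.38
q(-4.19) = 33.13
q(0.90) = 1.11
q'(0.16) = -2.68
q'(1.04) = -0.92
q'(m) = 2*m - 3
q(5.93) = 20.37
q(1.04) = 0.96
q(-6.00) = 57.00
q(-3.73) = 28.10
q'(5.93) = 8.86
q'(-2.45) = -7.90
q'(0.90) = -1.20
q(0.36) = 2.05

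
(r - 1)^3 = r^3 - 3*r^2 + 3*r - 1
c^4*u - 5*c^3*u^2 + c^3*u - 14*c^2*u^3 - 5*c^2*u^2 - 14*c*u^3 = c*(c - 7*u)*(c + 2*u)*(c*u + u)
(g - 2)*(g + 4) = g^2 + 2*g - 8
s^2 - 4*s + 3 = (s - 3)*(s - 1)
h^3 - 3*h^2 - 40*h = h*(h - 8)*(h + 5)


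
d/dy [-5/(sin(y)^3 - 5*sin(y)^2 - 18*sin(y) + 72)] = 5*(3*sin(y)^2 - 10*sin(y) - 18)*cos(y)/(sin(y)^3 - 5*sin(y)^2 - 18*sin(y) + 72)^2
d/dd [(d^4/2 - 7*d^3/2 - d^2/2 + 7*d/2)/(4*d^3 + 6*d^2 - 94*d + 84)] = (d^4 + 5*d^3 - 71*d^2 + 252*d + 147)/(2*(4*d^4 + 20*d^3 - 143*d^2 - 420*d + 1764))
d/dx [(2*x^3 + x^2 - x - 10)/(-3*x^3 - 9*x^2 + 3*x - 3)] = (-5*x^4 + 2*x^3 - 38*x^2 - 62*x + 11)/(3*(x^6 + 6*x^5 + 7*x^4 - 4*x^3 + 7*x^2 - 2*x + 1))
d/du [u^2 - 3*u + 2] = 2*u - 3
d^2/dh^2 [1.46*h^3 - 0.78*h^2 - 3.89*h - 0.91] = 8.76*h - 1.56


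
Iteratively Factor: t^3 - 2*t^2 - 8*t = (t)*(t^2 - 2*t - 8) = t*(t + 2)*(t - 4)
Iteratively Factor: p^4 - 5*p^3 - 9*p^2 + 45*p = (p - 3)*(p^3 - 2*p^2 - 15*p) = (p - 3)*(p + 3)*(p^2 - 5*p) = p*(p - 3)*(p + 3)*(p - 5)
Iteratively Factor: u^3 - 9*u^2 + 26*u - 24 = (u - 2)*(u^2 - 7*u + 12) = (u - 4)*(u - 2)*(u - 3)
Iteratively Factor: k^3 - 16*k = (k)*(k^2 - 16) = k*(k - 4)*(k + 4)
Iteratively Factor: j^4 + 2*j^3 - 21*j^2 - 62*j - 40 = (j + 4)*(j^3 - 2*j^2 - 13*j - 10) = (j - 5)*(j + 4)*(j^2 + 3*j + 2) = (j - 5)*(j + 1)*(j + 4)*(j + 2)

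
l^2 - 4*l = l*(l - 4)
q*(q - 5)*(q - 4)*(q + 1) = q^4 - 8*q^3 + 11*q^2 + 20*q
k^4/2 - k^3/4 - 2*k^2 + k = k*(k/2 + 1)*(k - 2)*(k - 1/2)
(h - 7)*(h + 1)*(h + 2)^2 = h^4 - 2*h^3 - 27*h^2 - 52*h - 28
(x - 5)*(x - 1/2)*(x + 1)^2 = x^4 - 7*x^3/2 - 15*x^2/2 - x/2 + 5/2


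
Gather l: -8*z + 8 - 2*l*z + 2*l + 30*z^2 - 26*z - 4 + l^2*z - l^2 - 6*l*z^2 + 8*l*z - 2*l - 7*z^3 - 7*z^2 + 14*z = l^2*(z - 1) + l*(-6*z^2 + 6*z) - 7*z^3 + 23*z^2 - 20*z + 4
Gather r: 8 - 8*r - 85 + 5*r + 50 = -3*r - 27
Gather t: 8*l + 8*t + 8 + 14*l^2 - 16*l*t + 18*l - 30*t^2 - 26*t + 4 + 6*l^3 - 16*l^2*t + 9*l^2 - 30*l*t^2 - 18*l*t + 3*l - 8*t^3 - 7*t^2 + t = 6*l^3 + 23*l^2 + 29*l - 8*t^3 + t^2*(-30*l - 37) + t*(-16*l^2 - 34*l - 17) + 12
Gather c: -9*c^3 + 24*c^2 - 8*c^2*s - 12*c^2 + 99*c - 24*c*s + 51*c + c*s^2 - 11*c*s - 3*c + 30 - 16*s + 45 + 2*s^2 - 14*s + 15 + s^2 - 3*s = -9*c^3 + c^2*(12 - 8*s) + c*(s^2 - 35*s + 147) + 3*s^2 - 33*s + 90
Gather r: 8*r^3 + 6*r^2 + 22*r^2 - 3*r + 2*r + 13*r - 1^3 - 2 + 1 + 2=8*r^3 + 28*r^2 + 12*r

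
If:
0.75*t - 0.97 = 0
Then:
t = 1.29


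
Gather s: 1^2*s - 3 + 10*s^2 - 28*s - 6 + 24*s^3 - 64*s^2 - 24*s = 24*s^3 - 54*s^2 - 51*s - 9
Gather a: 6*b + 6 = 6*b + 6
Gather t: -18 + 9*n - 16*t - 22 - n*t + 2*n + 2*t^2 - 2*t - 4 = 11*n + 2*t^2 + t*(-n - 18) - 44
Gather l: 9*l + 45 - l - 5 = 8*l + 40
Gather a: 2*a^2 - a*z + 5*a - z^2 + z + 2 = 2*a^2 + a*(5 - z) - z^2 + z + 2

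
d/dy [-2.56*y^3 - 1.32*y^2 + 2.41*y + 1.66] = -7.68*y^2 - 2.64*y + 2.41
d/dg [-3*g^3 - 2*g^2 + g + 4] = -9*g^2 - 4*g + 1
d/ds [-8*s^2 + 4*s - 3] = 4 - 16*s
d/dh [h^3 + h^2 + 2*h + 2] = 3*h^2 + 2*h + 2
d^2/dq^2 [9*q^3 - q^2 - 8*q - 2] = 54*q - 2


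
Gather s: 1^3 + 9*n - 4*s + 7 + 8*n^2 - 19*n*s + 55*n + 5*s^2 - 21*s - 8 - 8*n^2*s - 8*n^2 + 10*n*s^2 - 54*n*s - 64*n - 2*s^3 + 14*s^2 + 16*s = -2*s^3 + s^2*(10*n + 19) + s*(-8*n^2 - 73*n - 9)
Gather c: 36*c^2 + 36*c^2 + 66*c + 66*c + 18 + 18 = 72*c^2 + 132*c + 36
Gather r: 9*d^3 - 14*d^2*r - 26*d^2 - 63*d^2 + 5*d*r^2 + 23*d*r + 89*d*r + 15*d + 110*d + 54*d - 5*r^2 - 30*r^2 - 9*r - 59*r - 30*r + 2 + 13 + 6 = 9*d^3 - 89*d^2 + 179*d + r^2*(5*d - 35) + r*(-14*d^2 + 112*d - 98) + 21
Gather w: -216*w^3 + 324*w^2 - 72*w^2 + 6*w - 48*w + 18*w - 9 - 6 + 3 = -216*w^3 + 252*w^2 - 24*w - 12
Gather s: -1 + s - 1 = s - 2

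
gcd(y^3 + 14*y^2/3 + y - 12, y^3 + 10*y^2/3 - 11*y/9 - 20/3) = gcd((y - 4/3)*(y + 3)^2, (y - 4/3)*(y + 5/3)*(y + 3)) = y^2 + 5*y/3 - 4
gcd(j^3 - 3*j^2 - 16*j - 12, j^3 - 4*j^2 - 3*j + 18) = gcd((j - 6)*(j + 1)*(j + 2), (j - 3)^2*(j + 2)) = j + 2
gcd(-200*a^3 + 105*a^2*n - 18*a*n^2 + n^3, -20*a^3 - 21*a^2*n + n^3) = 5*a - n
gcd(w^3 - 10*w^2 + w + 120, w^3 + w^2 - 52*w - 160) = w - 8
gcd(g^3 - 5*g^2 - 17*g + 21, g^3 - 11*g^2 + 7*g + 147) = g^2 - 4*g - 21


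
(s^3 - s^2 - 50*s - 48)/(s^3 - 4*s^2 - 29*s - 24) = (s + 6)/(s + 3)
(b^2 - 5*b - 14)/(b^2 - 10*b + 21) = (b + 2)/(b - 3)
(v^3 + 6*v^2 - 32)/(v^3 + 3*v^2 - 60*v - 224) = (v^2 + 2*v - 8)/(v^2 - v - 56)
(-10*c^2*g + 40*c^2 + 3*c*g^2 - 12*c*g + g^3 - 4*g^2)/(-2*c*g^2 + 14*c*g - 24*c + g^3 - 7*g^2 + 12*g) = (5*c + g)/(g - 3)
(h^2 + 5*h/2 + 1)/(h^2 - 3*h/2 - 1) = (h + 2)/(h - 2)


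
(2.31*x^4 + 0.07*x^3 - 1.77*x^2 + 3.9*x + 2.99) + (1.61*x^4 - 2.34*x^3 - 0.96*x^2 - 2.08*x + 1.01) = 3.92*x^4 - 2.27*x^3 - 2.73*x^2 + 1.82*x + 4.0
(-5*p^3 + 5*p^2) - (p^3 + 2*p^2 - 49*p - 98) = -6*p^3 + 3*p^2 + 49*p + 98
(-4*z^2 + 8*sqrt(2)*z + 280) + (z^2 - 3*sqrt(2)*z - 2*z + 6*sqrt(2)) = -3*z^2 - 2*z + 5*sqrt(2)*z + 6*sqrt(2) + 280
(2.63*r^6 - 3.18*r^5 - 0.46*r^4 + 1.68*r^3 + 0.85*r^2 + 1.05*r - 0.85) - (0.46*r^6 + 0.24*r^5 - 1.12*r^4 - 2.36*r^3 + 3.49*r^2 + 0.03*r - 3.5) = 2.17*r^6 - 3.42*r^5 + 0.66*r^4 + 4.04*r^3 - 2.64*r^2 + 1.02*r + 2.65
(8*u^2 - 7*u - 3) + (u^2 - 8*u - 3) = 9*u^2 - 15*u - 6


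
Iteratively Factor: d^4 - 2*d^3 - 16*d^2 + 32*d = (d)*(d^3 - 2*d^2 - 16*d + 32) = d*(d + 4)*(d^2 - 6*d + 8) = d*(d - 4)*(d + 4)*(d - 2)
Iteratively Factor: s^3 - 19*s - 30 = (s + 3)*(s^2 - 3*s - 10) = (s - 5)*(s + 3)*(s + 2)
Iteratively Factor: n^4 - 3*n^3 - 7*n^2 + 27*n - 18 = (n - 3)*(n^3 - 7*n + 6) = (n - 3)*(n - 1)*(n^2 + n - 6) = (n - 3)*(n - 2)*(n - 1)*(n + 3)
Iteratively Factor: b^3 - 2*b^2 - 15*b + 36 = (b - 3)*(b^2 + b - 12) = (b - 3)^2*(b + 4)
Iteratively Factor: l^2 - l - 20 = (l + 4)*(l - 5)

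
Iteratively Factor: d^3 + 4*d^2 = (d)*(d^2 + 4*d) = d*(d + 4)*(d)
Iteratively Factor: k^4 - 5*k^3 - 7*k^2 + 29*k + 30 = (k + 1)*(k^3 - 6*k^2 - k + 30) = (k - 5)*(k + 1)*(k^2 - k - 6) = (k - 5)*(k + 1)*(k + 2)*(k - 3)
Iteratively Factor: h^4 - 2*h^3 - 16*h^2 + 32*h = (h - 4)*(h^3 + 2*h^2 - 8*h) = (h - 4)*(h + 4)*(h^2 - 2*h) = (h - 4)*(h - 2)*(h + 4)*(h)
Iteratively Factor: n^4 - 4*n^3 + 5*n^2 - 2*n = (n)*(n^3 - 4*n^2 + 5*n - 2) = n*(n - 2)*(n^2 - 2*n + 1) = n*(n - 2)*(n - 1)*(n - 1)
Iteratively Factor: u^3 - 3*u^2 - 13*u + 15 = (u - 1)*(u^2 - 2*u - 15) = (u - 1)*(u + 3)*(u - 5)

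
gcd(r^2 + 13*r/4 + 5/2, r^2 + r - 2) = r + 2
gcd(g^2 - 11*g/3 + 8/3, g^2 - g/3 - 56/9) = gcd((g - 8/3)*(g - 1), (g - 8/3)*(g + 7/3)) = g - 8/3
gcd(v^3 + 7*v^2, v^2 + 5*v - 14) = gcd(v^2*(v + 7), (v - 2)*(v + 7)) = v + 7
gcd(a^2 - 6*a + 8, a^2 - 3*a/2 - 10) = a - 4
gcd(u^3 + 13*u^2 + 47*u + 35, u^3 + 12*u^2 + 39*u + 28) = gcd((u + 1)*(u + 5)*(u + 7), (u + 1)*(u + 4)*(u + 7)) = u^2 + 8*u + 7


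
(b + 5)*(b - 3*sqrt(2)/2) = b^2 - 3*sqrt(2)*b/2 + 5*b - 15*sqrt(2)/2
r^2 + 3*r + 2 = (r + 1)*(r + 2)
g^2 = g^2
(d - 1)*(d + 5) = d^2 + 4*d - 5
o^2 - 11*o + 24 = (o - 8)*(o - 3)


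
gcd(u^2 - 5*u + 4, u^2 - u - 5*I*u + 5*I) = u - 1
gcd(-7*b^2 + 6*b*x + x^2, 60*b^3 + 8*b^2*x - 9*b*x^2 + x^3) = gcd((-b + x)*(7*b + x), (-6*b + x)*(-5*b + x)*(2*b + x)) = 1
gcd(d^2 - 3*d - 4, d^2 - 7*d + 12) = d - 4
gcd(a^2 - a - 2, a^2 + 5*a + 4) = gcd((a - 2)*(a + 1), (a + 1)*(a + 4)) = a + 1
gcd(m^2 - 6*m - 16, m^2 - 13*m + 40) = m - 8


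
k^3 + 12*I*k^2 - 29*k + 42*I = (k - I)*(k + 6*I)*(k + 7*I)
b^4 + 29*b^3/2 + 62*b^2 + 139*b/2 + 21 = (b + 1/2)*(b + 1)*(b + 6)*(b + 7)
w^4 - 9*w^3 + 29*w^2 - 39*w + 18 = (w - 3)^2*(w - 2)*(w - 1)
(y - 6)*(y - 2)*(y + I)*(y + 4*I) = y^4 - 8*y^3 + 5*I*y^3 + 8*y^2 - 40*I*y^2 + 32*y + 60*I*y - 48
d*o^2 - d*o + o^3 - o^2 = o*(d + o)*(o - 1)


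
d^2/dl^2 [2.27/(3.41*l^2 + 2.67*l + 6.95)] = (-52.791574*l^2 - 41.335338*l + 2.27*(6.82*l + 2.67)*(13.64*l + 5.34) - 107.59573)/(3.41*l^2 + 2.67*l + 6.95)^3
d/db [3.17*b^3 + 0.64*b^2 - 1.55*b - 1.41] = 9.51*b^2 + 1.28*b - 1.55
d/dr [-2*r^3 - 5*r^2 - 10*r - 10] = -6*r^2 - 10*r - 10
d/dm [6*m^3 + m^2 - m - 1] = 18*m^2 + 2*m - 1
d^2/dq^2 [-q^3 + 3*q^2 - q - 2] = 6 - 6*q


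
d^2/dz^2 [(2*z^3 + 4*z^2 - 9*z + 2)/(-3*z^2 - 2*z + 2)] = 34*z*(5*z^2 - 6*z + 6)/(27*z^6 + 54*z^5 - 18*z^4 - 64*z^3 + 12*z^2 + 24*z - 8)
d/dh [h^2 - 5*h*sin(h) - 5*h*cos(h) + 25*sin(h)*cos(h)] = -5*sqrt(2)*h*cos(h + pi/4) + 2*h - 5*sqrt(2)*sin(h + pi/4) + 25*cos(2*h)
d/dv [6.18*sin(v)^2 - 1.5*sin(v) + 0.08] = (12.36*sin(v) - 1.5)*cos(v)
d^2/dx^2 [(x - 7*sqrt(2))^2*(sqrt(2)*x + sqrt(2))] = 6*sqrt(2)*x - 56 + 2*sqrt(2)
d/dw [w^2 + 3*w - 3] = 2*w + 3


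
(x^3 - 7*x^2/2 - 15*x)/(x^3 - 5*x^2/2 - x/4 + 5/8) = 4*x*(2*x^2 - 7*x - 30)/(8*x^3 - 20*x^2 - 2*x + 5)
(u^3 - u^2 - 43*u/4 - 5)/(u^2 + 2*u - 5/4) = (2*u^2 - 7*u - 4)/(2*u - 1)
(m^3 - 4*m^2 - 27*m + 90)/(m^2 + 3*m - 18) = (m^2 - m - 30)/(m + 6)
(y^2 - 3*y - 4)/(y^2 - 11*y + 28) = (y + 1)/(y - 7)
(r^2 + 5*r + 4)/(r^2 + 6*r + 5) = (r + 4)/(r + 5)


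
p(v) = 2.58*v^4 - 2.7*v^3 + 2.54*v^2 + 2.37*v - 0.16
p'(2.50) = 125.70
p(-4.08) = 930.75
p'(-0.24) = 0.54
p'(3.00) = 223.35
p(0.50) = 1.48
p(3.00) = 165.89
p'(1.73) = 40.35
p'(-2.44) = -208.17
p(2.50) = 80.23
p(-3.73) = 665.86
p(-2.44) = 139.85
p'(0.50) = 4.18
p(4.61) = 965.48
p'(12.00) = 16729.89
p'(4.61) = 864.72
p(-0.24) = -0.54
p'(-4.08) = -854.10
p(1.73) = 20.67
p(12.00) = 49227.32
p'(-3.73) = -664.83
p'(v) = 10.32*v^3 - 8.1*v^2 + 5.08*v + 2.37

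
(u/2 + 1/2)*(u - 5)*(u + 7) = u^3/2 + 3*u^2/2 - 33*u/2 - 35/2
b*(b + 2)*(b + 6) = b^3 + 8*b^2 + 12*b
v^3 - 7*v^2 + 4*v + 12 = (v - 6)*(v - 2)*(v + 1)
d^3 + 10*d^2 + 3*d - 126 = (d - 3)*(d + 6)*(d + 7)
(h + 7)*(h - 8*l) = h^2 - 8*h*l + 7*h - 56*l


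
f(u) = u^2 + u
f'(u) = 2*u + 1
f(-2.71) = 4.63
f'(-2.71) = -4.42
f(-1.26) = 0.33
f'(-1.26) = -1.52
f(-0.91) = -0.08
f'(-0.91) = -0.82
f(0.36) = 0.49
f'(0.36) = 1.72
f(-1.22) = 0.27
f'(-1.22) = -1.44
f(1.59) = 4.12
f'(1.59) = 4.18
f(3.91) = 19.20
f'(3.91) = 8.82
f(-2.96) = 5.80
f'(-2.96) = -4.92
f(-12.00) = 132.00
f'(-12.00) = -23.00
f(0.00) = 0.00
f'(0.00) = 1.00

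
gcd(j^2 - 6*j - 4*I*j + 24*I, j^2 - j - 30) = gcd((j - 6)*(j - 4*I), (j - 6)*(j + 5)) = j - 6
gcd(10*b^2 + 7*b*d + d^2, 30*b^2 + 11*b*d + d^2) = 5*b + d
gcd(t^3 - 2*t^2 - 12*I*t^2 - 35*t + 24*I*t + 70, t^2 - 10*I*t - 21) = t - 7*I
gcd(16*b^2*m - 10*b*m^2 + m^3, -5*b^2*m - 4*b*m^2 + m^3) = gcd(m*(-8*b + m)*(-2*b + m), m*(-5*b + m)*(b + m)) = m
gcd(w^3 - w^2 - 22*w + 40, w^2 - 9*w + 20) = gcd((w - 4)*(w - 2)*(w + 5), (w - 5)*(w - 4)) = w - 4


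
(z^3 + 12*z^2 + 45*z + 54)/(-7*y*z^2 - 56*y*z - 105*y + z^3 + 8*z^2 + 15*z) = (-z^2 - 9*z - 18)/(7*y*z + 35*y - z^2 - 5*z)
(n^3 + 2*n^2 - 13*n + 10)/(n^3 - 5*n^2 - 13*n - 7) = (-n^3 - 2*n^2 + 13*n - 10)/(-n^3 + 5*n^2 + 13*n + 7)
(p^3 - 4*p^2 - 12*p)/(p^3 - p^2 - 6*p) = (p - 6)/(p - 3)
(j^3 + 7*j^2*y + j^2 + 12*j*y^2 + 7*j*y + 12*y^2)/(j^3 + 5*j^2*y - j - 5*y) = (j^2 + 7*j*y + 12*y^2)/(j^2 + 5*j*y - j - 5*y)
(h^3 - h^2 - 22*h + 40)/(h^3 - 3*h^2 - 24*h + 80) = (h - 2)/(h - 4)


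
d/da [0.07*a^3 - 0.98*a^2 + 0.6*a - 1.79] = 0.21*a^2 - 1.96*a + 0.6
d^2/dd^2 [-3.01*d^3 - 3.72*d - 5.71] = -18.06*d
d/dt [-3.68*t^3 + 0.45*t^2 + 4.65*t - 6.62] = -11.04*t^2 + 0.9*t + 4.65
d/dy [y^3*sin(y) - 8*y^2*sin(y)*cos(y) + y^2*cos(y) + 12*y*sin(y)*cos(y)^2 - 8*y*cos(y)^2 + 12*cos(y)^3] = y^3*cos(y) + 2*y^2*sin(y) - 16*y^2*cos(y)^2 + 8*y^2 + 36*y*cos(y)^3 - 22*y*cos(y) - 24*sin(y)*cos(y)^2 - 8*cos(y)^2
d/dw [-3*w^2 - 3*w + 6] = -6*w - 3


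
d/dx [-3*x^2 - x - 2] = -6*x - 1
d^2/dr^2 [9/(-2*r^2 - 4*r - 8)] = 9*(r^2 + 2*r - 4*(r + 1)^2 + 4)/(r^2 + 2*r + 4)^3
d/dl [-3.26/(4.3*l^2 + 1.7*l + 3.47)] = (28.036*l + 5.542)/(4.3*l^2 + 1.7*l + 3.47)^2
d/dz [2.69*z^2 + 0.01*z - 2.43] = 5.38*z + 0.01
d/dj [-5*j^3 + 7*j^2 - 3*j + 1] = -15*j^2 + 14*j - 3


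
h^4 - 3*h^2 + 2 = (h - 1)*(h + 1)*(h - sqrt(2))*(h + sqrt(2))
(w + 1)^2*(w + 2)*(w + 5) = w^4 + 9*w^3 + 25*w^2 + 27*w + 10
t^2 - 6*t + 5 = (t - 5)*(t - 1)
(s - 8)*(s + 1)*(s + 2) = s^3 - 5*s^2 - 22*s - 16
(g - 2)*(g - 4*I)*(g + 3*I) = g^3 - 2*g^2 - I*g^2 + 12*g + 2*I*g - 24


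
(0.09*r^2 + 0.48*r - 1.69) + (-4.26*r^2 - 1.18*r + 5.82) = -4.17*r^2 - 0.7*r + 4.13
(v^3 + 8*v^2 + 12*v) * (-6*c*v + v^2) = -6*c*v^4 - 48*c*v^3 - 72*c*v^2 + v^5 + 8*v^4 + 12*v^3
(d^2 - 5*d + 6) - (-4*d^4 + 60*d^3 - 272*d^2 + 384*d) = 4*d^4 - 60*d^3 + 273*d^2 - 389*d + 6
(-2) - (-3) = 1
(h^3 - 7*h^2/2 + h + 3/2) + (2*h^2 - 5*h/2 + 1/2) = h^3 - 3*h^2/2 - 3*h/2 + 2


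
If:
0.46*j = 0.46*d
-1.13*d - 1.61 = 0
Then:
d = -1.42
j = -1.42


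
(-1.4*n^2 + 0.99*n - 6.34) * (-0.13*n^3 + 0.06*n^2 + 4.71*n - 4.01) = 0.182*n^5 - 0.2127*n^4 - 5.7104*n^3 + 9.8965*n^2 - 33.8313*n + 25.4234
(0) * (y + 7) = 0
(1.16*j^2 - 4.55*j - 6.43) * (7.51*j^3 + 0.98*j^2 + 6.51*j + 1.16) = 8.7116*j^5 - 33.0337*j^4 - 45.1967*j^3 - 34.5763*j^2 - 47.1373*j - 7.4588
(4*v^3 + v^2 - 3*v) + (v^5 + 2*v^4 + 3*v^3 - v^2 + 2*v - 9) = v^5 + 2*v^4 + 7*v^3 - v - 9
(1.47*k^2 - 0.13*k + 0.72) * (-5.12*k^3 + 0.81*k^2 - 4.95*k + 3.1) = -7.5264*k^5 + 1.8563*k^4 - 11.0682*k^3 + 5.7837*k^2 - 3.967*k + 2.232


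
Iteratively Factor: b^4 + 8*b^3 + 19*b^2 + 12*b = (b + 3)*(b^3 + 5*b^2 + 4*b) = b*(b + 3)*(b^2 + 5*b + 4) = b*(b + 3)*(b + 4)*(b + 1)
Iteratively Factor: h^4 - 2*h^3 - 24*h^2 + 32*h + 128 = (h + 4)*(h^3 - 6*h^2 + 32) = (h + 2)*(h + 4)*(h^2 - 8*h + 16) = (h - 4)*(h + 2)*(h + 4)*(h - 4)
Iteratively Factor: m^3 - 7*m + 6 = (m + 3)*(m^2 - 3*m + 2) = (m - 1)*(m + 3)*(m - 2)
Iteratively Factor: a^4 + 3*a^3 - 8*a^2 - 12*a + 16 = (a + 4)*(a^3 - a^2 - 4*a + 4) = (a - 1)*(a + 4)*(a^2 - 4) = (a - 1)*(a + 2)*(a + 4)*(a - 2)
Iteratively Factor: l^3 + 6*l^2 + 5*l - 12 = (l + 4)*(l^2 + 2*l - 3) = (l + 3)*(l + 4)*(l - 1)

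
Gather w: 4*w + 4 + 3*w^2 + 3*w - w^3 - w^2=-w^3 + 2*w^2 + 7*w + 4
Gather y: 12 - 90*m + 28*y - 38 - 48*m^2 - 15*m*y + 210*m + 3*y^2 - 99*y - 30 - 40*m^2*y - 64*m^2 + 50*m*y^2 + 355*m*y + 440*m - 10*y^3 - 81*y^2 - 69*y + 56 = -112*m^2 + 560*m - 10*y^3 + y^2*(50*m - 78) + y*(-40*m^2 + 340*m - 140)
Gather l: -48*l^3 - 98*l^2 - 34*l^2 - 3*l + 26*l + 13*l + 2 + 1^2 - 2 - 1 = -48*l^3 - 132*l^2 + 36*l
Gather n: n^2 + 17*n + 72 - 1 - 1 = n^2 + 17*n + 70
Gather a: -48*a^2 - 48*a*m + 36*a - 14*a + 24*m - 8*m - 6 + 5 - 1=-48*a^2 + a*(22 - 48*m) + 16*m - 2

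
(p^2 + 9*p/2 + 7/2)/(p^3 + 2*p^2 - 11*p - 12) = (p + 7/2)/(p^2 + p - 12)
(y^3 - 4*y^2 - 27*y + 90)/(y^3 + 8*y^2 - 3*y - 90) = (y - 6)/(y + 6)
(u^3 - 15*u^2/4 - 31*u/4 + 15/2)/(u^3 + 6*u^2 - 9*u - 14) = (4*u^3 - 15*u^2 - 31*u + 30)/(4*(u^3 + 6*u^2 - 9*u - 14))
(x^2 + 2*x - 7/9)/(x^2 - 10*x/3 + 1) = (x + 7/3)/(x - 3)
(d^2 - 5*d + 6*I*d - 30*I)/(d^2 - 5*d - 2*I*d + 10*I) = (d + 6*I)/(d - 2*I)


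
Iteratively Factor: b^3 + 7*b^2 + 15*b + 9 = (b + 3)*(b^2 + 4*b + 3) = (b + 1)*(b + 3)*(b + 3)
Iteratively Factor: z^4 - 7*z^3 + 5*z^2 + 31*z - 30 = (z - 1)*(z^3 - 6*z^2 - z + 30) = (z - 5)*(z - 1)*(z^2 - z - 6) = (z - 5)*(z - 1)*(z + 2)*(z - 3)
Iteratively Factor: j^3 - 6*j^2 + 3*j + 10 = (j + 1)*(j^2 - 7*j + 10) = (j - 5)*(j + 1)*(j - 2)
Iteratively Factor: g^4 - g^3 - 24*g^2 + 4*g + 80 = (g - 5)*(g^3 + 4*g^2 - 4*g - 16) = (g - 5)*(g - 2)*(g^2 + 6*g + 8) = (g - 5)*(g - 2)*(g + 4)*(g + 2)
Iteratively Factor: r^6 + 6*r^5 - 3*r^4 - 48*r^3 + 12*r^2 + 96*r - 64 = (r + 4)*(r^5 + 2*r^4 - 11*r^3 - 4*r^2 + 28*r - 16) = (r - 1)*(r + 4)*(r^4 + 3*r^3 - 8*r^2 - 12*r + 16) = (r - 1)^2*(r + 4)*(r^3 + 4*r^2 - 4*r - 16) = (r - 1)^2*(r + 2)*(r + 4)*(r^2 + 2*r - 8) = (r - 1)^2*(r + 2)*(r + 4)^2*(r - 2)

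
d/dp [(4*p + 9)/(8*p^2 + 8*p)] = (-4*p^2 - 18*p - 9)/(8*p^2*(p^2 + 2*p + 1))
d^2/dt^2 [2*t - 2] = 0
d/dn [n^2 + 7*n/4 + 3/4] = 2*n + 7/4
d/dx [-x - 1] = -1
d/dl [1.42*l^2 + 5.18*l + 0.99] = 2.84*l + 5.18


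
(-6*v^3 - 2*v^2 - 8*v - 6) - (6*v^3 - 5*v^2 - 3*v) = -12*v^3 + 3*v^2 - 5*v - 6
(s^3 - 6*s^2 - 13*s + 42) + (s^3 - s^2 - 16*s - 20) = 2*s^3 - 7*s^2 - 29*s + 22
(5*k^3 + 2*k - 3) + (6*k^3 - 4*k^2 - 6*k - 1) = 11*k^3 - 4*k^2 - 4*k - 4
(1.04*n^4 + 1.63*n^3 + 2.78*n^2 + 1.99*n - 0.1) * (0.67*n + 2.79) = 0.6968*n^5 + 3.9937*n^4 + 6.4103*n^3 + 9.0895*n^2 + 5.4851*n - 0.279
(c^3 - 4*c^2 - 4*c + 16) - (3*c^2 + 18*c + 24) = c^3 - 7*c^2 - 22*c - 8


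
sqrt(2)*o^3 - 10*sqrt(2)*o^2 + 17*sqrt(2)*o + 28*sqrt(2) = (o - 7)*(o - 4)*(sqrt(2)*o + sqrt(2))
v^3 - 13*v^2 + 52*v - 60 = (v - 6)*(v - 5)*(v - 2)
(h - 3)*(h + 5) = h^2 + 2*h - 15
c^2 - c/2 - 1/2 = (c - 1)*(c + 1/2)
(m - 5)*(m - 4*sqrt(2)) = m^2 - 4*sqrt(2)*m - 5*m + 20*sqrt(2)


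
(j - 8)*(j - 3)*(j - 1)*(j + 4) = j^4 - 8*j^3 - 13*j^2 + 116*j - 96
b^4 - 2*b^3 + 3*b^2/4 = b^2*(b - 3/2)*(b - 1/2)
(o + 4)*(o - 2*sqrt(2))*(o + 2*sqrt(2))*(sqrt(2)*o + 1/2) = sqrt(2)*o^4 + o^3/2 + 4*sqrt(2)*o^3 - 8*sqrt(2)*o^2 + 2*o^2 - 32*sqrt(2)*o - 4*o - 16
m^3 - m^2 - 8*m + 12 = (m - 2)^2*(m + 3)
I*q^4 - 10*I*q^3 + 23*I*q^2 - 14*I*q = q*(q - 7)*(q - 2)*(I*q - I)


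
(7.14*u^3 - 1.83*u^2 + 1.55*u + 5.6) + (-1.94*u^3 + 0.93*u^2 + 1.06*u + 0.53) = 5.2*u^3 - 0.9*u^2 + 2.61*u + 6.13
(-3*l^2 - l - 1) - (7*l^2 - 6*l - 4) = -10*l^2 + 5*l + 3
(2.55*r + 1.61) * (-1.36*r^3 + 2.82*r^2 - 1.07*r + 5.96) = -3.468*r^4 + 5.0014*r^3 + 1.8117*r^2 + 13.4753*r + 9.5956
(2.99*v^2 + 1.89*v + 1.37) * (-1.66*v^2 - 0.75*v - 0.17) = -4.9634*v^4 - 5.3799*v^3 - 4.2*v^2 - 1.3488*v - 0.2329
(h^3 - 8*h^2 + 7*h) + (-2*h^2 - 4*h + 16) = h^3 - 10*h^2 + 3*h + 16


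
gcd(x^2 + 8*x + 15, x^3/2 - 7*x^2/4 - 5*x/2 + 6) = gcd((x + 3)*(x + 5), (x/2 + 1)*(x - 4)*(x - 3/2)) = 1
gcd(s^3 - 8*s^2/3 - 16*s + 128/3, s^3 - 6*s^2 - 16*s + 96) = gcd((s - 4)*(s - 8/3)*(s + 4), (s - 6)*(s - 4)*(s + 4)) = s^2 - 16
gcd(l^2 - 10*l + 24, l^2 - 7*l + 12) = l - 4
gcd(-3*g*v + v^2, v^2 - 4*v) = v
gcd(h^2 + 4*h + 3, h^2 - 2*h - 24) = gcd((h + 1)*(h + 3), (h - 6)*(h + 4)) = 1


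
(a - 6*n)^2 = a^2 - 12*a*n + 36*n^2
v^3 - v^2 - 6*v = v*(v - 3)*(v + 2)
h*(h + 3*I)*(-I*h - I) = -I*h^3 + 3*h^2 - I*h^2 + 3*h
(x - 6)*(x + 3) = x^2 - 3*x - 18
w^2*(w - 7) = w^3 - 7*w^2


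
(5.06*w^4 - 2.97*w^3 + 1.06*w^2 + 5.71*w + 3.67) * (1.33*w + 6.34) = 6.7298*w^5 + 28.1303*w^4 - 17.42*w^3 + 14.3147*w^2 + 41.0825*w + 23.2678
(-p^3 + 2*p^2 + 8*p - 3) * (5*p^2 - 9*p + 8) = -5*p^5 + 19*p^4 + 14*p^3 - 71*p^2 + 91*p - 24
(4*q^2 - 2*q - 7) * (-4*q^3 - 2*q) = -16*q^5 + 8*q^4 + 20*q^3 + 4*q^2 + 14*q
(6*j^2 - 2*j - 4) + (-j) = 6*j^2 - 3*j - 4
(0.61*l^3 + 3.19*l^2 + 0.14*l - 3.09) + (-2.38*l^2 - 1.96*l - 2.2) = 0.61*l^3 + 0.81*l^2 - 1.82*l - 5.29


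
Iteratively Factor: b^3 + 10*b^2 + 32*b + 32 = (b + 2)*(b^2 + 8*b + 16) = (b + 2)*(b + 4)*(b + 4)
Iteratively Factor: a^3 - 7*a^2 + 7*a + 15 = (a - 3)*(a^2 - 4*a - 5) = (a - 5)*(a - 3)*(a + 1)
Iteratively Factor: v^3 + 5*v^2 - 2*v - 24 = (v + 4)*(v^2 + v - 6) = (v - 2)*(v + 4)*(v + 3)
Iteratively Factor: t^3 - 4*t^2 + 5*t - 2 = (t - 1)*(t^2 - 3*t + 2) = (t - 1)^2*(t - 2)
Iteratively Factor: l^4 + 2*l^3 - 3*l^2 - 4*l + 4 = (l + 2)*(l^3 - 3*l + 2) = (l - 1)*(l + 2)*(l^2 + l - 2) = (l - 1)^2*(l + 2)*(l + 2)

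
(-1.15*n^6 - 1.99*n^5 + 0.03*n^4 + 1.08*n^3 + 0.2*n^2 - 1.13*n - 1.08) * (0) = 0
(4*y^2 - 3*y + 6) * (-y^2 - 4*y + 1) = -4*y^4 - 13*y^3 + 10*y^2 - 27*y + 6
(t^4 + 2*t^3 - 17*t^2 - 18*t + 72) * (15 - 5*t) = -5*t^5 + 5*t^4 + 115*t^3 - 165*t^2 - 630*t + 1080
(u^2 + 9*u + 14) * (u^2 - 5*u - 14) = u^4 + 4*u^3 - 45*u^2 - 196*u - 196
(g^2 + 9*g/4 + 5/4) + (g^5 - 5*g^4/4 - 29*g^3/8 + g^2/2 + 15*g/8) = g^5 - 5*g^4/4 - 29*g^3/8 + 3*g^2/2 + 33*g/8 + 5/4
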